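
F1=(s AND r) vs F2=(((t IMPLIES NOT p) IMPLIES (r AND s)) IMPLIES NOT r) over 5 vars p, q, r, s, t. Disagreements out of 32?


F1 = (s AND r)
F2 = (((t IMPLIES NOT p) IMPLIES (r AND s)) IMPLIES NOT r)
Evaluate both on each of 32 rows (bits = p,q,r,s,t):
  row 0 [00000]: F1=0 F2=1 (differ) -> 1
  row 1 [00001]: F1=0 F2=1 (differ) -> 1
  row 2 [00010]: F1=0 F2=1 (differ) -> 1
  row 3 [00011]: F1=0 F2=1 (differ) -> 1
  row 4 [00100]: F1=0 F2=1 (differ) -> 1
  row 5 [00101]: F1=0 F2=1 (differ) -> 1
  row 6 [00110]: F1=1 F2=0 (differ) -> 1
  row 7 [00111]: F1=1 F2=0 (differ) -> 1
  row 8 [01000]: F1=0 F2=1 (differ) -> 1
  row 9 [01001]: F1=0 F2=1 (differ) -> 1
  row 10 [01010]: F1=0 F2=1 (differ) -> 1
  row 11 [01011]: F1=0 F2=1 (differ) -> 1
  row 12 [01100]: F1=0 F2=1 (differ) -> 1
  row 13 [01101]: F1=0 F2=1 (differ) -> 1
  row 14 [01110]: F1=1 F2=0 (differ) -> 1
  row 15 [01111]: F1=1 F2=0 (differ) -> 1
  row 16 [10000]: F1=0 F2=1 (differ) -> 1
  row 17 [10001]: F1=0 F2=1 (differ) -> 1
  row 18 [10010]: F1=0 F2=1 (differ) -> 1
  row 19 [10011]: F1=0 F2=1 (differ) -> 1
  row 20 [10100]: F1=0 F2=1 (differ) -> 1
  row 21 [10101]: F1=0 F2=0 -> 0
  row 22 [10110]: F1=1 F2=0 (differ) -> 1
  row 23 [10111]: F1=1 F2=0 (differ) -> 1
  row 24 [11000]: F1=0 F2=1 (differ) -> 1
  row 25 [11001]: F1=0 F2=1 (differ) -> 1
  row 26 [11010]: F1=0 F2=1 (differ) -> 1
  row 27 [11011]: F1=0 F2=1 (differ) -> 1
  row 28 [11100]: F1=0 F2=1 (differ) -> 1
  row 29 [11101]: F1=0 F2=0 -> 0
  row 30 [11110]: F1=1 F2=0 (differ) -> 1
  row 31 [11111]: F1=1 F2=0 (differ) -> 1
Full result column, 8 rows per line (p,q fixed per line; r,s,t runs 000..111 left to right):
  rows 0-7 [p,q=00]: 11111111  (ones: 8)
  rows 8-15 [p,q=01]: 11111111  (ones: 8)
  rows 16-23 [p,q=10]: 11111011  (ones: 7)
  rows 24-31 [p,q=11]: 11111011  (ones: 7)
Disagreements = 8+8+7+7 = 30

30


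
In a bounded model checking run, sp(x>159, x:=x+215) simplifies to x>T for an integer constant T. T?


Formula: sp(P, x:=E) = exists old_x. (x = E[old_x/x]) AND P[old_x/x] (old_x is the value of x before the assignment; eliminate old_x by solving x = E[old_x/x] for old_x)
Step 1: Precondition P: x>159, i.e. old_x > 159
Step 2: Assignment gives x = old_x + 215, so old_x = x - 215
Step 3: Substitute into P: x - 215 > 159
Step 4: Simplify: x > 159+215 = 374

374


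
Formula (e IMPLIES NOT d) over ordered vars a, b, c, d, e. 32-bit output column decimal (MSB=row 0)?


Formula: (e IMPLIES NOT d) over a, b, c, d, e (32 rows)
Evaluate each row (bits = a,b,c,d,e, MSB first):
  row 0 [00000]: (0 IMPLIES NOT 0) -> 1
  row 1 [00001]: (1 IMPLIES NOT 0) -> 1
  row 2 [00010]: (0 IMPLIES NOT 1) -> 1
  row 3 [00011]: (1 IMPLIES NOT 1) -> 0
  row 4 [00100]: (0 IMPLIES NOT 0) -> 1
  row 5 [00101]: (1 IMPLIES NOT 0) -> 1
  row 6 [00110]: (0 IMPLIES NOT 1) -> 1
  row 7 [00111]: (1 IMPLIES NOT 1) -> 0
  row 8 [01000]: (0 IMPLIES NOT 0) -> 1
  row 9 [01001]: (1 IMPLIES NOT 0) -> 1
  row 10 [01010]: (0 IMPLIES NOT 1) -> 1
  row 11 [01011]: (1 IMPLIES NOT 1) -> 0
  row 12 [01100]: (0 IMPLIES NOT 0) -> 1
  row 13 [01101]: (1 IMPLIES NOT 0) -> 1
  row 14 [01110]: (0 IMPLIES NOT 1) -> 1
  row 15 [01111]: (1 IMPLIES NOT 1) -> 0
  row 16 [10000]: (0 IMPLIES NOT 0) -> 1
  row 17 [10001]: (1 IMPLIES NOT 0) -> 1
  row 18 [10010]: (0 IMPLIES NOT 1) -> 1
  row 19 [10011]: (1 IMPLIES NOT 1) -> 0
  row 20 [10100]: (0 IMPLIES NOT 0) -> 1
  row 21 [10101]: (1 IMPLIES NOT 0) -> 1
  row 22 [10110]: (0 IMPLIES NOT 1) -> 1
  row 23 [10111]: (1 IMPLIES NOT 1) -> 0
  row 24 [11000]: (0 IMPLIES NOT 0) -> 1
  row 25 [11001]: (1 IMPLIES NOT 0) -> 1
  row 26 [11010]: (0 IMPLIES NOT 1) -> 1
  row 27 [11011]: (1 IMPLIES NOT 1) -> 0
  row 28 [11100]: (0 IMPLIES NOT 0) -> 1
  row 29 [11101]: (1 IMPLIES NOT 0) -> 1
  row 30 [11110]: (0 IMPLIES NOT 1) -> 1
  row 31 [11111]: (1 IMPLIES NOT 1) -> 0
Full result column, 4 rows per line (a,b,c fixed per line; d,e runs 00..11 left to right):
  rows 0-3 [a,b,c=000]: 1110  = hex E
  rows 4-7 [a,b,c=001]: 1110  = hex E
  rows 8-11 [a,b,c=010]: 1110  = hex E
  rows 12-15 [a,b,c=011]: 1110  = hex E
  rows 16-19 [a,b,c=100]: 1110  = hex E
  rows 20-23 [a,b,c=101]: 1110  = hex E
  rows 24-27 [a,b,c=110]: 1110  = hex E
  rows 28-31 [a,b,c=111]: 1110  = hex E
Output column (row 0 .. row 31) = 11101110111011101110111011101110
Output column grouped in 4s = 1110 1110 1110 1110 1110 1110 1110 1110 = 0xEEEEEEEE
Convert to decimal digit by digit (value = value*16 + digit):
  E -> 14
  14*16 + 14 (E) = 238
  238*16 + 14 (E) = 3822
  3822*16 + 14 (E) = 61166
  61166*16 + 14 (E) = 978670
  978670*16 + 14 (E) = 15658734
  15658734*16 + 14 (E) = 250539758
  250539758*16 + 14 (E) = 4008636142
Decimal = 4008636142

4008636142


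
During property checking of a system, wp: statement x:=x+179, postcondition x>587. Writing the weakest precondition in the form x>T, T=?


Formula: wp(x:=E, P) = P[E/x] (substitute E for x in postcondition)
Step 1: Postcondition: x>587
Step 2: Substitute x+179 for x: x+179>587
Step 3: Solve for x: x > 587-179 = 408

408


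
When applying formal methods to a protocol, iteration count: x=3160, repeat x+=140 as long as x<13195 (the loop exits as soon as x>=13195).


Step 1: x goes from 3160 toward 13195 by 140; the body runs while x<13195, so iterations = ceil((bound-start)/step)
Step 2: Distance=10035
Step 3: ceil(10035/140)=72

72


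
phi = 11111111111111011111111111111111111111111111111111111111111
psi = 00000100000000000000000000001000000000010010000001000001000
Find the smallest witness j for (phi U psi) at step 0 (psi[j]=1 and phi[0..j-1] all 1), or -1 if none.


(phi U psi) at 0: need smallest j with psi[j]=1 and phi[i]=1 for all i in [0,j).
Scan from step 0:
  step 0: phi=1, psi=0 -> continue
  step 1: phi=1, psi=0 -> continue
  step 2: phi=1, psi=0 -> continue
  step 3: phi=1, psi=0 -> continue
  step 5: psi=1 and phi held for [0,5) -> witness found
Witness step = 5

5


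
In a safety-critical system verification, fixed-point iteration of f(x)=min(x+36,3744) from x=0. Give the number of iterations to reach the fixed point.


Step 1: x=0, cap=3744, increment=36
Step 2: x grows by 36 each step until capped at 3744; fixed point is x=3744
Step 3: iterations = ceil(3744/36) = 104

104


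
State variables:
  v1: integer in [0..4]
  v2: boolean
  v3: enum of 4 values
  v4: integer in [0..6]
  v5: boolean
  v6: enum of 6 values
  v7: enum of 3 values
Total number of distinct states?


State space = product of domain sizes of all variables.
Domain sizes:
  v1 (integer in [0..4]): 5
  v2 (boolean): 2
  v3 (enum of 4 values): 4
  v4 (integer in [0..6]): 7
  v5 (boolean): 2
  v6 (enum of 6 values): 6
  v7 (enum of 3 values): 3
Product = 5 * 2 * 4 * 7 * 2 * 6 * 3 = 10080

10080


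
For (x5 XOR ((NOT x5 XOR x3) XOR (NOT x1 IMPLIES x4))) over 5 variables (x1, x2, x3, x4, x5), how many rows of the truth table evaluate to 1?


Formula: (x5 XOR ((NOT x5 XOR x3) XOR (NOT x1 IMPLIES x4))) over 5 vars (32 rows)
Evaluate each row (x1, x2, x3, x4, x5 as bits, MSB first):
  row 0 [00000]: (0 XOR ((NOT 0 XOR 0) XOR (NOT 0 IMPLIES 0))) -> 1
  row 1 [00001]: (1 XOR ((NOT 1 XOR 0) XOR (NOT 0 IMPLIES 0))) -> 1
  row 2 [00010]: (0 XOR ((NOT 0 XOR 0) XOR (NOT 0 IMPLIES 1))) -> 0
  row 3 [00011]: (1 XOR ((NOT 1 XOR 0) XOR (NOT 0 IMPLIES 1))) -> 0
  row 4 [00100]: (0 XOR ((NOT 0 XOR 1) XOR (NOT 0 IMPLIES 0))) -> 0
  row 5 [00101]: (1 XOR ((NOT 1 XOR 1) XOR (NOT 0 IMPLIES 0))) -> 0
  row 6 [00110]: (0 XOR ((NOT 0 XOR 1) XOR (NOT 0 IMPLIES 1))) -> 1
  row 7 [00111]: (1 XOR ((NOT 1 XOR 1) XOR (NOT 0 IMPLIES 1))) -> 1
  row 8 [01000]: (0 XOR ((NOT 0 XOR 0) XOR (NOT 0 IMPLIES 0))) -> 1
  row 9 [01001]: (1 XOR ((NOT 1 XOR 0) XOR (NOT 0 IMPLIES 0))) -> 1
  row 10 [01010]: (0 XOR ((NOT 0 XOR 0) XOR (NOT 0 IMPLIES 1))) -> 0
  row 11 [01011]: (1 XOR ((NOT 1 XOR 0) XOR (NOT 0 IMPLIES 1))) -> 0
  row 12 [01100]: (0 XOR ((NOT 0 XOR 1) XOR (NOT 0 IMPLIES 0))) -> 0
  row 13 [01101]: (1 XOR ((NOT 1 XOR 1) XOR (NOT 0 IMPLIES 0))) -> 0
  row 14 [01110]: (0 XOR ((NOT 0 XOR 1) XOR (NOT 0 IMPLIES 1))) -> 1
  row 15 [01111]: (1 XOR ((NOT 1 XOR 1) XOR (NOT 0 IMPLIES 1))) -> 1
  row 16 [10000]: (0 XOR ((NOT 0 XOR 0) XOR (NOT 1 IMPLIES 0))) -> 0
  row 17 [10001]: (1 XOR ((NOT 1 XOR 0) XOR (NOT 1 IMPLIES 0))) -> 0
  row 18 [10010]: (0 XOR ((NOT 0 XOR 0) XOR (NOT 1 IMPLIES 1))) -> 0
  row 19 [10011]: (1 XOR ((NOT 1 XOR 0) XOR (NOT 1 IMPLIES 1))) -> 0
  row 20 [10100]: (0 XOR ((NOT 0 XOR 1) XOR (NOT 1 IMPLIES 0))) -> 1
  row 21 [10101]: (1 XOR ((NOT 1 XOR 1) XOR (NOT 1 IMPLIES 0))) -> 1
  row 22 [10110]: (0 XOR ((NOT 0 XOR 1) XOR (NOT 1 IMPLIES 1))) -> 1
  row 23 [10111]: (1 XOR ((NOT 1 XOR 1) XOR (NOT 1 IMPLIES 1))) -> 1
  row 24 [11000]: (0 XOR ((NOT 0 XOR 0) XOR (NOT 1 IMPLIES 0))) -> 0
  row 25 [11001]: (1 XOR ((NOT 1 XOR 0) XOR (NOT 1 IMPLIES 0))) -> 0
  row 26 [11010]: (0 XOR ((NOT 0 XOR 0) XOR (NOT 1 IMPLIES 1))) -> 0
  row 27 [11011]: (1 XOR ((NOT 1 XOR 0) XOR (NOT 1 IMPLIES 1))) -> 0
  row 28 [11100]: (0 XOR ((NOT 0 XOR 1) XOR (NOT 1 IMPLIES 0))) -> 1
  row 29 [11101]: (1 XOR ((NOT 1 XOR 1) XOR (NOT 1 IMPLIES 0))) -> 1
  row 30 [11110]: (0 XOR ((NOT 0 XOR 1) XOR (NOT 1 IMPLIES 1))) -> 1
  row 31 [11111]: (1 XOR ((NOT 1 XOR 1) XOR (NOT 1 IMPLIES 1))) -> 1
Full result column, 8 rows per line (x1,x2 fixed per line; x3,x4,x5 runs 000..111 left to right):
  rows 0-7 [x1,x2=00]: 11000011  (ones: 4)
  rows 8-15 [x1,x2=01]: 11000011  (ones: 4)
  rows 16-23 [x1,x2=10]: 00001111  (ones: 4)
  rows 24-31 [x1,x2=11]: 00001111  (ones: 4)
Count of 1-rows = 4+4+4+4 = 16

16


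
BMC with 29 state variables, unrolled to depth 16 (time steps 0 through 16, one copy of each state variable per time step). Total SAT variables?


BMC unrolls to depth k, creating one copy of each state var for steps 0..k.
Step count = 16 + 1 = 17 (steps 0 through 16)
Vars per step = 29
Total = 29 * 17 = 493

493


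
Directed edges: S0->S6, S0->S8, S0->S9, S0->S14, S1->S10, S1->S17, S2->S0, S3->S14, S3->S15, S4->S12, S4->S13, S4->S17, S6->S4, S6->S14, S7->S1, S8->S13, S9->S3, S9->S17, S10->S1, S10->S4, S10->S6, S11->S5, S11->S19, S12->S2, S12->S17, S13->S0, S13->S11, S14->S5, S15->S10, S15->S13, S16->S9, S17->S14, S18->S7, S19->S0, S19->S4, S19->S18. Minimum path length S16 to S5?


BFS layer-by-layer from S16:
  dist 0: {S16}
  dist 1: {S9}
  dist 2: {S3, S17}
  dist 3: {S14, S15}
  dist 4: {S5, S10, S13}
  -> S5 reached at distance 4
Shortest path length = 4

4


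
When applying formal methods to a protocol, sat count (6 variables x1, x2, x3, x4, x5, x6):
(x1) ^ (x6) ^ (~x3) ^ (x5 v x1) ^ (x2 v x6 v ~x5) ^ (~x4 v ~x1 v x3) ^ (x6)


CNF with 7 clauses over 6 vars (64 assignments).
An assignment satisfies CNF iff every clause has >=1 true literal.
Check each row (bits = x1,x2,x3,x4,x5,x6; clause T/F shown):
  row 0 [000000]: clauses=FFTFTTF -> 0
  row 1 [000001]: clauses=FTTFTTT -> 0
  row 2 [000010]: clauses=FFTTFTF -> 0
  row 3 [000011]: clauses=FTTTTTT -> 0
  row 4 [000100]: clauses=FFTFTTF -> 0
  (every remaining row is evaluated the same way; all 64 results are listed next)
Full result column, 8 rows per line (x1,x2,x3 fixed per line; x4,x5,x6 runs 000..111 left to right):
  rows 0-7 [x1,x2,x3=000]: 00000000  (ones: 0)
  rows 8-15 [x1,x2,x3=001]: 00000000  (ones: 0)
  rows 16-23 [x1,x2,x3=010]: 00000000  (ones: 0)
  rows 24-31 [x1,x2,x3=011]: 00000000  (ones: 0)
  rows 32-39 [x1,x2,x3=100]: 01010000  (ones: 2)
  rows 40-47 [x1,x2,x3=101]: 00000000  (ones: 0)
  rows 48-55 [x1,x2,x3=110]: 01010000  (ones: 2)
  rows 56-63 [x1,x2,x3=111]: 00000000  (ones: 0)
Satisfying assignments = 0+0+0+0+2+0+2+0 = 4

4


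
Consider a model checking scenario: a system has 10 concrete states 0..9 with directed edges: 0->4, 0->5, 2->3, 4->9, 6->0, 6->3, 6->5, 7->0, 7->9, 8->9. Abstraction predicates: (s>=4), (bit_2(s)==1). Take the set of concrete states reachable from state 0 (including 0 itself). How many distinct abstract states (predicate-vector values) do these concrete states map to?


BFS from 0:
Concrete reachable: {0, 4, 5, 9}
Abstract via predicates (s>=4), (bit_2(s)==1):
  (0,0) <- {0}
  (1,0) <- {9}
  (1,1) <- {4, 5}
Distinct abstract states = 3

3


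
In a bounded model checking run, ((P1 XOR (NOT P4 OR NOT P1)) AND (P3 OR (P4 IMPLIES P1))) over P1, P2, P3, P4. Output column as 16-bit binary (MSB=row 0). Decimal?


Formula: ((P1 XOR (NOT P4 OR NOT P1)) AND (P3 OR (P4 IMPLIES P1))) over P1, P2, P3, P4 (16 rows)
Evaluate each row (bits = P1,P2,P3,P4, MSB first):
  row 0 [0000]: ((0 XOR (NOT 0 OR NOT 0)) AND (0 OR (0 IMPLIES 0))) -> 1
  row 1 [0001]: ((0 XOR (NOT 1 OR NOT 0)) AND (0 OR (1 IMPLIES 0))) -> 0
  row 2 [0010]: ((0 XOR (NOT 0 OR NOT 0)) AND (1 OR (0 IMPLIES 0))) -> 1
  row 3 [0011]: ((0 XOR (NOT 1 OR NOT 0)) AND (1 OR (1 IMPLIES 0))) -> 1
  row 4 [0100]: ((0 XOR (NOT 0 OR NOT 0)) AND (0 OR (0 IMPLIES 0))) -> 1
  row 5 [0101]: ((0 XOR (NOT 1 OR NOT 0)) AND (0 OR (1 IMPLIES 0))) -> 0
  row 6 [0110]: ((0 XOR (NOT 0 OR NOT 0)) AND (1 OR (0 IMPLIES 0))) -> 1
  row 7 [0111]: ((0 XOR (NOT 1 OR NOT 0)) AND (1 OR (1 IMPLIES 0))) -> 1
  row 8 [1000]: ((1 XOR (NOT 0 OR NOT 1)) AND (0 OR (0 IMPLIES 1))) -> 0
  row 9 [1001]: ((1 XOR (NOT 1 OR NOT 1)) AND (0 OR (1 IMPLIES 1))) -> 1
  row 10 [1010]: ((1 XOR (NOT 0 OR NOT 1)) AND (1 OR (0 IMPLIES 1))) -> 0
  row 11 [1011]: ((1 XOR (NOT 1 OR NOT 1)) AND (1 OR (1 IMPLIES 1))) -> 1
  row 12 [1100]: ((1 XOR (NOT 0 OR NOT 1)) AND (0 OR (0 IMPLIES 1))) -> 0
  row 13 [1101]: ((1 XOR (NOT 1 OR NOT 1)) AND (0 OR (1 IMPLIES 1))) -> 1
  row 14 [1110]: ((1 XOR (NOT 0 OR NOT 1)) AND (1 OR (0 IMPLIES 1))) -> 0
  row 15 [1111]: ((1 XOR (NOT 1 OR NOT 1)) AND (1 OR (1 IMPLIES 1))) -> 1
Full result column, 4 rows per line (P1,P2 fixed per line; P3,P4 runs 00..11 left to right):
  rows 0-3 [P1,P2=00]: 1011  = hex B
  rows 4-7 [P1,P2=01]: 1011  = hex B
  rows 8-11 [P1,P2=10]: 0101  = hex 5
  rows 12-15 [P1,P2=11]: 0101  = hex 5
Output column (row 0 .. row 15) = 1011101101010101
Output column grouped in 4s = 1011 1011 0101 0101 = 0xBB55
Convert to decimal digit by digit (value = value*16 + digit):
  B -> 11
  11*16 + 11 (B) = 187
  187*16 + 5 = 2997
  2997*16 + 5 = 47957
Decimal = 47957

47957


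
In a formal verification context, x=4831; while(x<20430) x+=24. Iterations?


Step 1: x goes from 4831 toward 20430 by 24; the body runs while x<20430, so iterations = ceil((bound-start)/step)
Step 2: Distance=15599
Step 3: ceil(15599/24)=650

650


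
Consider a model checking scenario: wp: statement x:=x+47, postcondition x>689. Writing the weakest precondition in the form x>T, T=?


Formula: wp(x:=E, P) = P[E/x] (substitute E for x in postcondition)
Step 1: Postcondition: x>689
Step 2: Substitute x+47 for x: x+47>689
Step 3: Solve for x: x > 689-47 = 642

642


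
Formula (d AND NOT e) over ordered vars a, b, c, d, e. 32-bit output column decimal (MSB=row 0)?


Formula: (d AND NOT e) over a, b, c, d, e (32 rows)
Evaluate each row (bits = a,b,c,d,e, MSB first):
  row 0 [00000]: (0 AND NOT 0) -> 0
  row 1 [00001]: (0 AND NOT 1) -> 0
  row 2 [00010]: (1 AND NOT 0) -> 1
  row 3 [00011]: (1 AND NOT 1) -> 0
  row 4 [00100]: (0 AND NOT 0) -> 0
  row 5 [00101]: (0 AND NOT 1) -> 0
  row 6 [00110]: (1 AND NOT 0) -> 1
  row 7 [00111]: (1 AND NOT 1) -> 0
  row 8 [01000]: (0 AND NOT 0) -> 0
  row 9 [01001]: (0 AND NOT 1) -> 0
  row 10 [01010]: (1 AND NOT 0) -> 1
  row 11 [01011]: (1 AND NOT 1) -> 0
  row 12 [01100]: (0 AND NOT 0) -> 0
  row 13 [01101]: (0 AND NOT 1) -> 0
  row 14 [01110]: (1 AND NOT 0) -> 1
  row 15 [01111]: (1 AND NOT 1) -> 0
  row 16 [10000]: (0 AND NOT 0) -> 0
  row 17 [10001]: (0 AND NOT 1) -> 0
  row 18 [10010]: (1 AND NOT 0) -> 1
  row 19 [10011]: (1 AND NOT 1) -> 0
  row 20 [10100]: (0 AND NOT 0) -> 0
  row 21 [10101]: (0 AND NOT 1) -> 0
  row 22 [10110]: (1 AND NOT 0) -> 1
  row 23 [10111]: (1 AND NOT 1) -> 0
  row 24 [11000]: (0 AND NOT 0) -> 0
  row 25 [11001]: (0 AND NOT 1) -> 0
  row 26 [11010]: (1 AND NOT 0) -> 1
  row 27 [11011]: (1 AND NOT 1) -> 0
  row 28 [11100]: (0 AND NOT 0) -> 0
  row 29 [11101]: (0 AND NOT 1) -> 0
  row 30 [11110]: (1 AND NOT 0) -> 1
  row 31 [11111]: (1 AND NOT 1) -> 0
Full result column, 4 rows per line (a,b,c fixed per line; d,e runs 00..11 left to right):
  rows 0-3 [a,b,c=000]: 0010  = hex 2
  rows 4-7 [a,b,c=001]: 0010  = hex 2
  rows 8-11 [a,b,c=010]: 0010  = hex 2
  rows 12-15 [a,b,c=011]: 0010  = hex 2
  rows 16-19 [a,b,c=100]: 0010  = hex 2
  rows 20-23 [a,b,c=101]: 0010  = hex 2
  rows 24-27 [a,b,c=110]: 0010  = hex 2
  rows 28-31 [a,b,c=111]: 0010  = hex 2
Output column (row 0 .. row 31) = 00100010001000100010001000100010
Output column grouped in 4s = 0010 0010 0010 0010 0010 0010 0010 0010 = 0x22222222
Convert to decimal digit by digit (value = value*16 + digit):
  2 -> 2
  2*16 + 2 = 34
  34*16 + 2 = 546
  546*16 + 2 = 8738
  8738*16 + 2 = 139810
  139810*16 + 2 = 2236962
  2236962*16 + 2 = 35791394
  35791394*16 + 2 = 572662306
Decimal = 572662306

572662306


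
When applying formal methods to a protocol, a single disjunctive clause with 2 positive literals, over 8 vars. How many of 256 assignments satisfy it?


Step 1: Total=2^8=256
Step 2: Unsat when all 2 false: 2^6=64
Step 3: Sat=256-64=192

192


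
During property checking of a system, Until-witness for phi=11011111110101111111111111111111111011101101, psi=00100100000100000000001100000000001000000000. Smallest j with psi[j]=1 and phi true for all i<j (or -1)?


(phi U psi) at 0: need smallest j with psi[j]=1 and phi[i]=1 for all i in [0,j).
Scan from step 0:
  step 0: phi=1, psi=0 -> continue
  step 1: phi=1, psi=0 -> continue
  step 2: psi=1 and phi held for [0,2) -> witness found
Witness step = 2

2


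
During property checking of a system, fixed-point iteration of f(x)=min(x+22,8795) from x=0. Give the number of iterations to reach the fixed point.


Step 1: x=0, cap=8795, increment=22
Step 2: x grows by 22 each step until capped at 8795; fixed point is x=8795
Step 3: iterations = ceil(8795/22) = 400

400


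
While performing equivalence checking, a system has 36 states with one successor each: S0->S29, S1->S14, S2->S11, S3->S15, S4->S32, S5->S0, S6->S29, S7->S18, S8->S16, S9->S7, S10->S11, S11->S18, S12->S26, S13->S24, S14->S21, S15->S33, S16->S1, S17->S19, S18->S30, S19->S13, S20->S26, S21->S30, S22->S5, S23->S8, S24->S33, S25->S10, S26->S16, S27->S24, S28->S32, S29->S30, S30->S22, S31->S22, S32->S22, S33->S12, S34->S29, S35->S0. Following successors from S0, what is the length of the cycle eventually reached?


Trace from S0 until a state repeats:
  S0 -> S29 -> S30 -> S22 -> S5 -> S0
S0 first seen at step 0, revisited at step 5.
Cycle length = 5 - 0 = 5

5


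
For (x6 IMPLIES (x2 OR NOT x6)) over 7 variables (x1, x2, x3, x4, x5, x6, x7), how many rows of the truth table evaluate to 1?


Formula: (x6 IMPLIES (x2 OR NOT x6)) over 7 vars (128 rows)
Evaluate each row (x1, x2, x3, x4, x5, x6, x7 as bits, MSB first):
  row 0 [0000000]: (0 IMPLIES (0 OR NOT 0)) -> 1
  row 1 [0000001]: (0 IMPLIES (0 OR NOT 0)) -> 1
  row 2 [0000010]: (1 IMPLIES (0 OR NOT 1)) -> 0
  row 3 [0000011]: (1 IMPLIES (0 OR NOT 1)) -> 0
  row 4 [0000100]: (0 IMPLIES (0 OR NOT 0)) -> 1
  (every remaining row is evaluated the same way; all 128 results are listed next)
Full result column, 8 rows per line (x1,x2,x3,x4 fixed per line; x5,x6,x7 runs 000..111 left to right):
  rows 0-7 [x1,x2,x3,x4=0000]: 11001100  (ones: 4)
  rows 8-15 [x1,x2,x3,x4=0001]: 11001100  (ones: 4)
  rows 16-23 [x1,x2,x3,x4=0010]: 11001100  (ones: 4)
  rows 24-31 [x1,x2,x3,x4=0011]: 11001100  (ones: 4)
  rows 32-39 [x1,x2,x3,x4=0100]: 11111111  (ones: 8)
  rows 40-47 [x1,x2,x3,x4=0101]: 11111111  (ones: 8)
  rows 48-55 [x1,x2,x3,x4=0110]: 11111111  (ones: 8)
  rows 56-63 [x1,x2,x3,x4=0111]: 11111111  (ones: 8)
  rows 64-71 [x1,x2,x3,x4=1000]: 11001100  (ones: 4)
  rows 72-79 [x1,x2,x3,x4=1001]: 11001100  (ones: 4)
  rows 80-87 [x1,x2,x3,x4=1010]: 11001100  (ones: 4)
  rows 88-95 [x1,x2,x3,x4=1011]: 11001100  (ones: 4)
  rows 96-103 [x1,x2,x3,x4=1100]: 11111111  (ones: 8)
  rows 104-111 [x1,x2,x3,x4=1101]: 11111111  (ones: 8)
  rows 112-119 [x1,x2,x3,x4=1110]: 11111111  (ones: 8)
  rows 120-127 [x1,x2,x3,x4=1111]: 11111111  (ones: 8)
Count of 1-rows = 4+4+4+4+8+8+8+8+4+4+4+4+8+8+8+8 = 96

96


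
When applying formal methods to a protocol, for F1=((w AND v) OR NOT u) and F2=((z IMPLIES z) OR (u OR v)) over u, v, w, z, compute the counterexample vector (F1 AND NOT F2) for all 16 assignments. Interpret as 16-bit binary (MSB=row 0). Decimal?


F1 = ((w AND v) OR NOT u)
F2 = ((z IMPLIES z) OR (u OR v))
Counterexample to F1=>F2 is where F1=1 and F2=0.
Evaluate each row (bits = u,v,w,z, MSB first):
  row 0 [0000]: F1=1 F2=1 -> F1&~F2 -> 0
  row 1 [0001]: F1=1 F2=1 -> F1&~F2 -> 0
  row 2 [0010]: F1=1 F2=1 -> F1&~F2 -> 0
  row 3 [0011]: F1=1 F2=1 -> F1&~F2 -> 0
  row 4 [0100]: F1=1 F2=1 -> F1&~F2 -> 0
  row 5 [0101]: F1=1 F2=1 -> F1&~F2 -> 0
  row 6 [0110]: F1=1 F2=1 -> F1&~F2 -> 0
  row 7 [0111]: F1=1 F2=1 -> F1&~F2 -> 0
  row 8 [1000]: F1=0 F2=1 -> F1&~F2 -> 0
  row 9 [1001]: F1=0 F2=1 -> F1&~F2 -> 0
  row 10 [1010]: F1=0 F2=1 -> F1&~F2 -> 0
  row 11 [1011]: F1=0 F2=1 -> F1&~F2 -> 0
  row 12 [1100]: F1=0 F2=1 -> F1&~F2 -> 0
  row 13 [1101]: F1=0 F2=1 -> F1&~F2 -> 0
  row 14 [1110]: F1=1 F2=1 -> F1&~F2 -> 0
  row 15 [1111]: F1=1 F2=1 -> F1&~F2 -> 0
Full result column, 4 rows per line (u,v fixed per line; w,z runs 00..11 left to right):
  rows 0-3 [u,v=00]: 0000  = hex 0
  rows 4-7 [u,v=01]: 0000  = hex 0
  rows 8-11 [u,v=10]: 0000  = hex 0
  rows 12-15 [u,v=11]: 0000  = hex 0
Counterexample vector (row 0 .. row 15) = 0000000000000000
Output column grouped in 4s = 0000 0000 0000 0000 = 0x0000
Convert to decimal digit by digit (value = value*16 + digit):
  0 -> 0
  0*16 + 0 = 0
  0*16 + 0 = 0
  0*16 + 0 = 0
Decimal = 0

0


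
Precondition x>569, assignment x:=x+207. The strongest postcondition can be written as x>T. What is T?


Formula: sp(P, x:=E) = exists old_x. (x = E[old_x/x]) AND P[old_x/x] (old_x is the value of x before the assignment; eliminate old_x by solving x = E[old_x/x] for old_x)
Step 1: Precondition P: x>569, i.e. old_x > 569
Step 2: Assignment gives x = old_x + 207, so old_x = x - 207
Step 3: Substitute into P: x - 207 > 569
Step 4: Simplify: x > 569+207 = 776

776


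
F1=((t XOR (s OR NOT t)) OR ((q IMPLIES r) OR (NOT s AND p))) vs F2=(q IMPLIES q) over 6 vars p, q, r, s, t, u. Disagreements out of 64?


F1 = ((t XOR (s OR NOT t)) OR ((q IMPLIES r) OR (NOT s AND p)))
F2 = (q IMPLIES q)
Evaluate both on each of 64 rows (bits = p,q,r,s,t,u):
  row 0 [000000]: F1=1 F2=1 -> 0
  row 1 [000001]: F1=1 F2=1 -> 0
  row 2 [000010]: F1=1 F2=1 -> 0
  row 3 [000011]: F1=1 F2=1 -> 0
  row 4 [000100]: F1=1 F2=1 -> 0
  (every remaining row is evaluated the same way; all 64 results are listed next)
Full result column, 8 rows per line (p,q,r fixed per line; s,t,u runs 000..111 left to right):
  rows 0-7 [p,q,r=000]: 00000000  (ones: 0)
  rows 8-15 [p,q,r=001]: 00000000  (ones: 0)
  rows 16-23 [p,q,r=010]: 00000011  (ones: 2)
  rows 24-31 [p,q,r=011]: 00000000  (ones: 0)
  rows 32-39 [p,q,r=100]: 00000000  (ones: 0)
  rows 40-47 [p,q,r=101]: 00000000  (ones: 0)
  rows 48-55 [p,q,r=110]: 00000011  (ones: 2)
  rows 56-63 [p,q,r=111]: 00000000  (ones: 0)
Disagreements = 0+0+2+0+0+0+2+0 = 4

4


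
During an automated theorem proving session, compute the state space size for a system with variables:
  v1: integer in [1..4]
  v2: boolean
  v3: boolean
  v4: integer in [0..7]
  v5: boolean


State space = product of domain sizes of all variables.
Domain sizes:
  v1 (integer in [1..4]): 4
  v2 (boolean): 2
  v3 (boolean): 2
  v4 (integer in [0..7]): 8
  v5 (boolean): 2
Product = 4 * 2 * 2 * 8 * 2 = 256

256


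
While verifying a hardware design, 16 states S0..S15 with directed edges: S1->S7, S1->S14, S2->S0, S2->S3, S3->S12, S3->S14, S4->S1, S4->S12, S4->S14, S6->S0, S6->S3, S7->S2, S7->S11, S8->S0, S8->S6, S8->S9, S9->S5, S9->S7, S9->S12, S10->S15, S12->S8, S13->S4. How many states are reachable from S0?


BFS from S0:
  layer 0: {S0}
Reachable set: {S0}
Count = 1

1


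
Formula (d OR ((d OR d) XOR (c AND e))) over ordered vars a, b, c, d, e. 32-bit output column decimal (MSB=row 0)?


Formula: (d OR ((d OR d) XOR (c AND e))) over a, b, c, d, e (32 rows)
Evaluate each row (bits = a,b,c,d,e, MSB first):
  row 0 [00000]: (0 OR ((0 OR 0) XOR (0 AND 0))) -> 0
  row 1 [00001]: (0 OR ((0 OR 0) XOR (0 AND 1))) -> 0
  row 2 [00010]: (1 OR ((1 OR 1) XOR (0 AND 0))) -> 1
  row 3 [00011]: (1 OR ((1 OR 1) XOR (0 AND 1))) -> 1
  row 4 [00100]: (0 OR ((0 OR 0) XOR (1 AND 0))) -> 0
  row 5 [00101]: (0 OR ((0 OR 0) XOR (1 AND 1))) -> 1
  row 6 [00110]: (1 OR ((1 OR 1) XOR (1 AND 0))) -> 1
  row 7 [00111]: (1 OR ((1 OR 1) XOR (1 AND 1))) -> 1
  row 8 [01000]: (0 OR ((0 OR 0) XOR (0 AND 0))) -> 0
  row 9 [01001]: (0 OR ((0 OR 0) XOR (0 AND 1))) -> 0
  row 10 [01010]: (1 OR ((1 OR 1) XOR (0 AND 0))) -> 1
  row 11 [01011]: (1 OR ((1 OR 1) XOR (0 AND 1))) -> 1
  row 12 [01100]: (0 OR ((0 OR 0) XOR (1 AND 0))) -> 0
  row 13 [01101]: (0 OR ((0 OR 0) XOR (1 AND 1))) -> 1
  row 14 [01110]: (1 OR ((1 OR 1) XOR (1 AND 0))) -> 1
  row 15 [01111]: (1 OR ((1 OR 1) XOR (1 AND 1))) -> 1
  row 16 [10000]: (0 OR ((0 OR 0) XOR (0 AND 0))) -> 0
  row 17 [10001]: (0 OR ((0 OR 0) XOR (0 AND 1))) -> 0
  row 18 [10010]: (1 OR ((1 OR 1) XOR (0 AND 0))) -> 1
  row 19 [10011]: (1 OR ((1 OR 1) XOR (0 AND 1))) -> 1
  row 20 [10100]: (0 OR ((0 OR 0) XOR (1 AND 0))) -> 0
  row 21 [10101]: (0 OR ((0 OR 0) XOR (1 AND 1))) -> 1
  row 22 [10110]: (1 OR ((1 OR 1) XOR (1 AND 0))) -> 1
  row 23 [10111]: (1 OR ((1 OR 1) XOR (1 AND 1))) -> 1
  row 24 [11000]: (0 OR ((0 OR 0) XOR (0 AND 0))) -> 0
  row 25 [11001]: (0 OR ((0 OR 0) XOR (0 AND 1))) -> 0
  row 26 [11010]: (1 OR ((1 OR 1) XOR (0 AND 0))) -> 1
  row 27 [11011]: (1 OR ((1 OR 1) XOR (0 AND 1))) -> 1
  row 28 [11100]: (0 OR ((0 OR 0) XOR (1 AND 0))) -> 0
  row 29 [11101]: (0 OR ((0 OR 0) XOR (1 AND 1))) -> 1
  row 30 [11110]: (1 OR ((1 OR 1) XOR (1 AND 0))) -> 1
  row 31 [11111]: (1 OR ((1 OR 1) XOR (1 AND 1))) -> 1
Full result column, 4 rows per line (a,b,c fixed per line; d,e runs 00..11 left to right):
  rows 0-3 [a,b,c=000]: 0011  = hex 3
  rows 4-7 [a,b,c=001]: 0111  = hex 7
  rows 8-11 [a,b,c=010]: 0011  = hex 3
  rows 12-15 [a,b,c=011]: 0111  = hex 7
  rows 16-19 [a,b,c=100]: 0011  = hex 3
  rows 20-23 [a,b,c=101]: 0111  = hex 7
  rows 24-27 [a,b,c=110]: 0011  = hex 3
  rows 28-31 [a,b,c=111]: 0111  = hex 7
Output column (row 0 .. row 31) = 00110111001101110011011100110111
Output column grouped in 4s = 0011 0111 0011 0111 0011 0111 0011 0111 = 0x37373737
Convert to decimal digit by digit (value = value*16 + digit):
  3 -> 3
  3*16 + 7 = 55
  55*16 + 3 = 883
  883*16 + 7 = 14135
  14135*16 + 3 = 226163
  226163*16 + 7 = 3618615
  3618615*16 + 3 = 57897843
  57897843*16 + 7 = 926365495
Decimal = 926365495

926365495


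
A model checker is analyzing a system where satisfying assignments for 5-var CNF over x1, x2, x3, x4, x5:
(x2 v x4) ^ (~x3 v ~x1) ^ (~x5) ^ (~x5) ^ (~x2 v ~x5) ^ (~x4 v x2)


CNF with 6 clauses over 5 vars (32 assignments).
An assignment satisfies CNF iff every clause has >=1 true literal.
Check each row (bits = x1,x2,x3,x4,x5; clause T/F shown):
  row 0 [00000]: clauses=FTTTTT -> 0
  row 1 [00001]: clauses=FTFFTT -> 0
  row 2 [00010]: clauses=TTTTTF -> 0
  row 3 [00011]: clauses=TTFFTF -> 0
  row 4 [00100]: clauses=FTTTTT -> 0
  row 5 [00101]: clauses=FTFFTT -> 0
  row 6 [00110]: clauses=TTTTTF -> 0
  row 7 [00111]: clauses=TTFFTF -> 0
  row 8 [01000]: clauses=TTTTTT -> 1
  row 9 [01001]: clauses=TTFFFT -> 0
  row 10 [01010]: clauses=TTTTTT -> 1
  row 11 [01011]: clauses=TTFFFT -> 0
  row 12 [01100]: clauses=TTTTTT -> 1
  row 13 [01101]: clauses=TTFFFT -> 0
  row 14 [01110]: clauses=TTTTTT -> 1
  row 15 [01111]: clauses=TTFFFT -> 0
  row 16 [10000]: clauses=FTTTTT -> 0
  row 17 [10001]: clauses=FTFFTT -> 0
  row 18 [10010]: clauses=TTTTTF -> 0
  row 19 [10011]: clauses=TTFFTF -> 0
  row 20 [10100]: clauses=FFTTTT -> 0
  row 21 [10101]: clauses=FFFFTT -> 0
  row 22 [10110]: clauses=TFTTTF -> 0
  row 23 [10111]: clauses=TFFFTF -> 0
  row 24 [11000]: clauses=TTTTTT -> 1
  row 25 [11001]: clauses=TTFFFT -> 0
  row 26 [11010]: clauses=TTTTTT -> 1
  row 27 [11011]: clauses=TTFFFT -> 0
  row 28 [11100]: clauses=TFTTTT -> 0
  row 29 [11101]: clauses=TFFFFT -> 0
  row 30 [11110]: clauses=TFTTTT -> 0
  row 31 [11111]: clauses=TFFFFT -> 0
Full result column, 8 rows per line (x1,x2 fixed per line; x3,x4,x5 runs 000..111 left to right):
  rows 0-7 [x1,x2=00]: 00000000  (ones: 0)
  rows 8-15 [x1,x2=01]: 10101010  (ones: 4)
  rows 16-23 [x1,x2=10]: 00000000  (ones: 0)
  rows 24-31 [x1,x2=11]: 10100000  (ones: 2)
Satisfying assignments = 0+4+0+2 = 6

6


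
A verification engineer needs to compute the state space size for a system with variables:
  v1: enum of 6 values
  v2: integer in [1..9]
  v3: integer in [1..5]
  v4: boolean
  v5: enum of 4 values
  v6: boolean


State space = product of domain sizes of all variables.
Domain sizes:
  v1 (enum of 6 values): 6
  v2 (integer in [1..9]): 9
  v3 (integer in [1..5]): 5
  v4 (boolean): 2
  v5 (enum of 4 values): 4
  v6 (boolean): 2
Product = 6 * 9 * 5 * 2 * 4 * 2 = 4320

4320


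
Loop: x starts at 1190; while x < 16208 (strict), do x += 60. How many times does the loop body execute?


Step 1: x goes from 1190 toward 16208 by 60; the body runs while x<16208, so iterations = ceil((bound-start)/step)
Step 2: Distance=15018
Step 3: ceil(15018/60)=251

251


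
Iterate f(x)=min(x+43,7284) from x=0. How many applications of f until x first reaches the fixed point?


Step 1: x=0, cap=7284, increment=43
Step 2: x grows by 43 each step until capped at 7284; fixed point is x=7284
Step 3: iterations = ceil(7284/43) = 170

170


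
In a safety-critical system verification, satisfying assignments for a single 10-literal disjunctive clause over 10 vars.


Step 1: Total=2^10=1024
Step 2: Unsat when all 10 false: 2^0=1
Step 3: Sat=1024-1=1023

1023


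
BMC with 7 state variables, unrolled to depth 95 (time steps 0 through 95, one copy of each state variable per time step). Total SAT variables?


BMC unrolls to depth k, creating one copy of each state var for steps 0..k.
Step count = 95 + 1 = 96 (steps 0 through 95)
Vars per step = 7
Total = 7 * 96 = 672

672


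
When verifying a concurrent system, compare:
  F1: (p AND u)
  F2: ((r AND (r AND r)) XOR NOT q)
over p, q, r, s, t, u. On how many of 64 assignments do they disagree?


F1 = (p AND u)
F2 = ((r AND (r AND r)) XOR NOT q)
Evaluate both on each of 64 rows (bits = p,q,r,s,t,u):
  row 0 [000000]: F1=0 F2=1 (differ) -> 1
  row 1 [000001]: F1=0 F2=1 (differ) -> 1
  row 2 [000010]: F1=0 F2=1 (differ) -> 1
  row 3 [000011]: F1=0 F2=1 (differ) -> 1
  row 4 [000100]: F1=0 F2=1 (differ) -> 1
  (every remaining row is evaluated the same way; all 64 results are listed next)
Full result column, 8 rows per line (p,q,r fixed per line; s,t,u runs 000..111 left to right):
  rows 0-7 [p,q,r=000]: 11111111  (ones: 8)
  rows 8-15 [p,q,r=001]: 00000000  (ones: 0)
  rows 16-23 [p,q,r=010]: 00000000  (ones: 0)
  rows 24-31 [p,q,r=011]: 11111111  (ones: 8)
  rows 32-39 [p,q,r=100]: 10101010  (ones: 4)
  rows 40-47 [p,q,r=101]: 01010101  (ones: 4)
  rows 48-55 [p,q,r=110]: 01010101  (ones: 4)
  rows 56-63 [p,q,r=111]: 10101010  (ones: 4)
Disagreements = 8+0+0+8+4+4+4+4 = 32

32


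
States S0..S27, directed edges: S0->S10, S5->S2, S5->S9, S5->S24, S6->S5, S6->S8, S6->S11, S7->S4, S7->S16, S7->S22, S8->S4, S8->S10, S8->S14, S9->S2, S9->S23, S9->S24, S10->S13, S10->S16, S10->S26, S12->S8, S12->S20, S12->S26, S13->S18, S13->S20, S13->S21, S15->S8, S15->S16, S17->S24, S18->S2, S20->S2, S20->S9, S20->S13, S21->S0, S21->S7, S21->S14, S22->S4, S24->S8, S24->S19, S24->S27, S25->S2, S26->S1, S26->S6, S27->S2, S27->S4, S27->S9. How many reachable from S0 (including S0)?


BFS from S0:
  layer 0: {S0}
  layer 1: {S10}
  layer 2: {S13, S16, S26}
  layer 3: {S1, S6, S18, S20, S21}
  layer 4: {S2, S5, S7, S8, S9, S11, S14}
  layer 5: {S4, S22, S23, S24}
  layer 6: {S19, S27}
Reachable set: {S0, S1, S2, S4, S5, S6, S7, S8, S9, S10, S11, S13, S14, S16, S18, S19, S20, S21, S22, S23, S24, S26, S27}
Count = 23

23


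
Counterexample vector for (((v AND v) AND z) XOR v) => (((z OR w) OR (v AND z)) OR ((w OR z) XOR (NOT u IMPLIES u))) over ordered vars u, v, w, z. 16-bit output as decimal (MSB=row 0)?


F1 = (((v AND v) AND z) XOR v)
F2 = (((z OR w) OR (v AND z)) OR ((w OR z) XOR (NOT u IMPLIES u)))
Counterexample to F1=>F2 is where F1=1 and F2=0.
Evaluate each row (bits = u,v,w,z, MSB first):
  row 0 [0000]: F1=0 F2=0 -> F1&~F2 -> 0
  row 1 [0001]: F1=0 F2=1 -> F1&~F2 -> 0
  row 2 [0010]: F1=0 F2=1 -> F1&~F2 -> 0
  row 3 [0011]: F1=0 F2=1 -> F1&~F2 -> 0
  row 4 [0100]: F1=1 F2=0 -> F1&~F2 -> 1
  row 5 [0101]: F1=0 F2=1 -> F1&~F2 -> 0
  row 6 [0110]: F1=1 F2=1 -> F1&~F2 -> 0
  row 7 [0111]: F1=0 F2=1 -> F1&~F2 -> 0
  row 8 [1000]: F1=0 F2=1 -> F1&~F2 -> 0
  row 9 [1001]: F1=0 F2=1 -> F1&~F2 -> 0
  row 10 [1010]: F1=0 F2=1 -> F1&~F2 -> 0
  row 11 [1011]: F1=0 F2=1 -> F1&~F2 -> 0
  row 12 [1100]: F1=1 F2=1 -> F1&~F2 -> 0
  row 13 [1101]: F1=0 F2=1 -> F1&~F2 -> 0
  row 14 [1110]: F1=1 F2=1 -> F1&~F2 -> 0
  row 15 [1111]: F1=0 F2=1 -> F1&~F2 -> 0
Full result column, 4 rows per line (u,v fixed per line; w,z runs 00..11 left to right):
  rows 0-3 [u,v=00]: 0000  = hex 0
  rows 4-7 [u,v=01]: 1000  = hex 8
  rows 8-11 [u,v=10]: 0000  = hex 0
  rows 12-15 [u,v=11]: 0000  = hex 0
Counterexample vector (row 0 .. row 15) = 0000100000000000
Output column grouped in 4s = 0000 1000 0000 0000 = 0x0800
Convert to decimal digit by digit (value = value*16 + digit):
  0 -> 0
  0*16 + 8 = 8
  8*16 + 0 = 128
  128*16 + 0 = 2048
Decimal = 2048

2048


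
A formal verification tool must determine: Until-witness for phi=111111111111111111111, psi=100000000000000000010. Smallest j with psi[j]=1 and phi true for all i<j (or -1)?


(phi U psi) at 0: need smallest j with psi[j]=1 and phi[i]=1 for all i in [0,j).
Scan from step 0:
  step 0: psi=1 and phi held for [0,0) -> witness found
Witness step = 0

0


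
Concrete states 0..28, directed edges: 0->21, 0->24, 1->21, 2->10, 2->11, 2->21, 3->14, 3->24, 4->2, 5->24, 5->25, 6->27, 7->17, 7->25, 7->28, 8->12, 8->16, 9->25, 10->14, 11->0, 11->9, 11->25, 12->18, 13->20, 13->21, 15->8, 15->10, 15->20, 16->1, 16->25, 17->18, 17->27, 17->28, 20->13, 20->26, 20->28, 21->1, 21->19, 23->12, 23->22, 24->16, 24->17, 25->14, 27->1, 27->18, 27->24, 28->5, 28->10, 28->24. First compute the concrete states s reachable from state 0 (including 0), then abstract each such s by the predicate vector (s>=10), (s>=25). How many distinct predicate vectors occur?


BFS from 0:
Concrete reachable: {0, 1, 5, 10, 14, 16, 17, 18, 19, 21, 24, 25, 27, 28}
Abstract via predicates (s>=10), (s>=25):
  (0,0) <- {0, 1, 5}
  (1,0) <- {10, 14, 16, 17, 18, 19, 21, 24}
  (1,1) <- {25, 27, 28}
Distinct abstract states = 3

3


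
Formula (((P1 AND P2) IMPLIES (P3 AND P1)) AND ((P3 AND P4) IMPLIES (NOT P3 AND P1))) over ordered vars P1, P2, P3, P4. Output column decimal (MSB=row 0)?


Formula: (((P1 AND P2) IMPLIES (P3 AND P1)) AND ((P3 AND P4) IMPLIES (NOT P3 AND P1))) over P1, P2, P3, P4 (16 rows)
Evaluate each row (bits = P1,P2,P3,P4, MSB first):
  row 0 [0000]: (((0 AND 0) IMPLIES (0 AND 0)) AND ((0 AND 0) IMPLIES (NOT 0 AND 0))) -> 1
  row 1 [0001]: (((0 AND 0) IMPLIES (0 AND 0)) AND ((0 AND 1) IMPLIES (NOT 0 AND 0))) -> 1
  row 2 [0010]: (((0 AND 0) IMPLIES (1 AND 0)) AND ((1 AND 0) IMPLIES (NOT 1 AND 0))) -> 1
  row 3 [0011]: (((0 AND 0) IMPLIES (1 AND 0)) AND ((1 AND 1) IMPLIES (NOT 1 AND 0))) -> 0
  row 4 [0100]: (((0 AND 1) IMPLIES (0 AND 0)) AND ((0 AND 0) IMPLIES (NOT 0 AND 0))) -> 1
  row 5 [0101]: (((0 AND 1) IMPLIES (0 AND 0)) AND ((0 AND 1) IMPLIES (NOT 0 AND 0))) -> 1
  row 6 [0110]: (((0 AND 1) IMPLIES (1 AND 0)) AND ((1 AND 0) IMPLIES (NOT 1 AND 0))) -> 1
  row 7 [0111]: (((0 AND 1) IMPLIES (1 AND 0)) AND ((1 AND 1) IMPLIES (NOT 1 AND 0))) -> 0
  row 8 [1000]: (((1 AND 0) IMPLIES (0 AND 1)) AND ((0 AND 0) IMPLIES (NOT 0 AND 1))) -> 1
  row 9 [1001]: (((1 AND 0) IMPLIES (0 AND 1)) AND ((0 AND 1) IMPLIES (NOT 0 AND 1))) -> 1
  row 10 [1010]: (((1 AND 0) IMPLIES (1 AND 1)) AND ((1 AND 0) IMPLIES (NOT 1 AND 1))) -> 1
  row 11 [1011]: (((1 AND 0) IMPLIES (1 AND 1)) AND ((1 AND 1) IMPLIES (NOT 1 AND 1))) -> 0
  row 12 [1100]: (((1 AND 1) IMPLIES (0 AND 1)) AND ((0 AND 0) IMPLIES (NOT 0 AND 1))) -> 0
  row 13 [1101]: (((1 AND 1) IMPLIES (0 AND 1)) AND ((0 AND 1) IMPLIES (NOT 0 AND 1))) -> 0
  row 14 [1110]: (((1 AND 1) IMPLIES (1 AND 1)) AND ((1 AND 0) IMPLIES (NOT 1 AND 1))) -> 1
  row 15 [1111]: (((1 AND 1) IMPLIES (1 AND 1)) AND ((1 AND 1) IMPLIES (NOT 1 AND 1))) -> 0
Full result column, 4 rows per line (P1,P2 fixed per line; P3,P4 runs 00..11 left to right):
  rows 0-3 [P1,P2=00]: 1110  = hex E
  rows 4-7 [P1,P2=01]: 1110  = hex E
  rows 8-11 [P1,P2=10]: 1110  = hex E
  rows 12-15 [P1,P2=11]: 0010  = hex 2
Output column (row 0 .. row 15) = 1110111011100010
Output column grouped in 4s = 1110 1110 1110 0010 = 0xEEE2
Convert to decimal digit by digit (value = value*16 + digit):
  E -> 14
  14*16 + 14 (E) = 238
  238*16 + 14 (E) = 3822
  3822*16 + 2 = 61154
Decimal = 61154

61154


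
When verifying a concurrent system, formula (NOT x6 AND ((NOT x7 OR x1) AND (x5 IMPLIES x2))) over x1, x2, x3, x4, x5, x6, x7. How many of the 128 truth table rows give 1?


Formula: (NOT x6 AND ((NOT x7 OR x1) AND (x5 IMPLIES x2))) over 7 vars (128 rows)
Evaluate each row (x1, x2, x3, x4, x5, x6, x7 as bits, MSB first):
  row 0 [0000000]: (NOT 0 AND ((NOT 0 OR 0) AND (0 IMPLIES 0))) -> 1
  row 1 [0000001]: (NOT 0 AND ((NOT 1 OR 0) AND (0 IMPLIES 0))) -> 0
  row 2 [0000010]: (NOT 1 AND ((NOT 0 OR 0) AND (0 IMPLIES 0))) -> 0
  row 3 [0000011]: (NOT 1 AND ((NOT 1 OR 0) AND (0 IMPLIES 0))) -> 0
  row 4 [0000100]: (NOT 0 AND ((NOT 0 OR 0) AND (1 IMPLIES 0))) -> 0
  (every remaining row is evaluated the same way; all 128 results are listed next)
Full result column, 8 rows per line (x1,x2,x3,x4 fixed per line; x5,x6,x7 runs 000..111 left to right):
  rows 0-7 [x1,x2,x3,x4=0000]: 10000000  (ones: 1)
  rows 8-15 [x1,x2,x3,x4=0001]: 10000000  (ones: 1)
  rows 16-23 [x1,x2,x3,x4=0010]: 10000000  (ones: 1)
  rows 24-31 [x1,x2,x3,x4=0011]: 10000000  (ones: 1)
  rows 32-39 [x1,x2,x3,x4=0100]: 10001000  (ones: 2)
  rows 40-47 [x1,x2,x3,x4=0101]: 10001000  (ones: 2)
  rows 48-55 [x1,x2,x3,x4=0110]: 10001000  (ones: 2)
  rows 56-63 [x1,x2,x3,x4=0111]: 10001000  (ones: 2)
  rows 64-71 [x1,x2,x3,x4=1000]: 11000000  (ones: 2)
  rows 72-79 [x1,x2,x3,x4=1001]: 11000000  (ones: 2)
  rows 80-87 [x1,x2,x3,x4=1010]: 11000000  (ones: 2)
  rows 88-95 [x1,x2,x3,x4=1011]: 11000000  (ones: 2)
  rows 96-103 [x1,x2,x3,x4=1100]: 11001100  (ones: 4)
  rows 104-111 [x1,x2,x3,x4=1101]: 11001100  (ones: 4)
  rows 112-119 [x1,x2,x3,x4=1110]: 11001100  (ones: 4)
  rows 120-127 [x1,x2,x3,x4=1111]: 11001100  (ones: 4)
Count of 1-rows = 1+1+1+1+2+2+2+2+2+2+2+2+4+4+4+4 = 36

36


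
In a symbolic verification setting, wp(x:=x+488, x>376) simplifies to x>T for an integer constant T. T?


Formula: wp(x:=E, P) = P[E/x] (substitute E for x in postcondition)
Step 1: Postcondition: x>376
Step 2: Substitute x+488 for x: x+488>376
Step 3: Solve for x: x > 376-488 = -112

-112


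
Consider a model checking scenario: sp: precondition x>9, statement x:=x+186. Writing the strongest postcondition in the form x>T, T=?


Formula: sp(P, x:=E) = exists old_x. (x = E[old_x/x]) AND P[old_x/x] (old_x is the value of x before the assignment; eliminate old_x by solving x = E[old_x/x] for old_x)
Step 1: Precondition P: x>9, i.e. old_x > 9
Step 2: Assignment gives x = old_x + 186, so old_x = x - 186
Step 3: Substitute into P: x - 186 > 9
Step 4: Simplify: x > 9+186 = 195

195


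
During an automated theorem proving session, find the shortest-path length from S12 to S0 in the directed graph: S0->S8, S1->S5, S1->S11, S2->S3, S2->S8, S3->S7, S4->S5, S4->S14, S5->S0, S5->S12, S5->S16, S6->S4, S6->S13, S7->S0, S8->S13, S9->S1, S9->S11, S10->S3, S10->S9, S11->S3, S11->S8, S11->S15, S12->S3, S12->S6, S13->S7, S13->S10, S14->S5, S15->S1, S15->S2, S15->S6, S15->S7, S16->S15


BFS layer-by-layer from S12:
  dist 0: {S12}
  dist 1: {S3, S6}
  dist 2: {S4, S7, S13}
  dist 3: {S0, S5, S10, S14}
  -> S0 reached at distance 3
Shortest path length = 3

3
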